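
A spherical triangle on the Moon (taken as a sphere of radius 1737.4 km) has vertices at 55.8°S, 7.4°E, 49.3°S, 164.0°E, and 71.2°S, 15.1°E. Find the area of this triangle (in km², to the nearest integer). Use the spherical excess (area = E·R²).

Side lengths (central angles): a = 1.0030, b = 0.2749, c = 1.2759 rad; semiperimeter s = 1.2769.
By l'Huilier's theorem, tan(E/4) = √[tan(s/2) tan((s−a)/2) tan((s−b)/2) tan((s−c)/2)], giving spherical excess E = 0.0212 rad.
Area = E·R² = 0.0212 × (1737.4)² ≈ 64078 km².

64078 km²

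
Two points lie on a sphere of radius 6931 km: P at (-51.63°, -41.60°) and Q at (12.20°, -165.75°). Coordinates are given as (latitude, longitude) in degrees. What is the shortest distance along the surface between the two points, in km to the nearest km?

Let φ₁ = -0.9011 rad, φ₂ = 0.2129 rad, and Δλ = -2.1668 rad.
Haversine: a = sin²(Δφ/2) + cos φ₁ cos φ₂ sin²(Δλ/2) = 0.2795 + (0.6207)(0.9774)(0.7807) = 0.75314.
Central angle c = 2·arcsin(√a) = 2.10165 rad.
Distance = R·c = 6931 × 2.1017 ≈ 14567 km.

14567 km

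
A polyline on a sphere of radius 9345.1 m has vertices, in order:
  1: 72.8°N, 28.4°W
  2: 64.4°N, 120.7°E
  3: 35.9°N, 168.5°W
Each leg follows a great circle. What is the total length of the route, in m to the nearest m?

14869 m

Leg 1→2: central angle 0.7199 rad, distance 6727.6 m.
Leg 2→3: central angle 0.8712 rad, distance 8141.4 m.
Total: 6727.6 + 8141.4 ≈ 14869 m.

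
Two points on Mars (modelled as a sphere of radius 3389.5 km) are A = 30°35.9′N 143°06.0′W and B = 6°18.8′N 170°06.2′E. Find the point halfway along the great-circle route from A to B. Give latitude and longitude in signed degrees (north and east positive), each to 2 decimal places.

19.97°, -168.28°

The central angle between A and B is δ = 0.8741 rad.
With f = 0.5, the slerp weights are sin((1−f)δ)/sin δ = 0.5519 and sin(fδ)/sin δ = 0.5519.
Weighted sum of the unit vectors: (0.5519)·(-0.6883,-0.5168,0.5090) + (0.5519)·(-0.9791,0.1708,0.1100) = (-0.9202, -0.1909, 0.3416).
Converting back: φ = atan2(z, √(x²+y²)) = 19.97°, λ = atan2(y, x) = -168.28°.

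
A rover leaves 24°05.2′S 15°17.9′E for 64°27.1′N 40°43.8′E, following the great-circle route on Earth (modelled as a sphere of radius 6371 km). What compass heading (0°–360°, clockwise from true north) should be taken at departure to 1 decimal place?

10.7°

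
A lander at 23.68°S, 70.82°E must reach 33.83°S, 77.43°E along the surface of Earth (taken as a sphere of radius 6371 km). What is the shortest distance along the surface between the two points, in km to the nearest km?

1299 km

With latitudes φ₁ = -23.680°, φ₂ = -33.830° and longitude difference Δλ = 6.610°:
cos c = sin φ₁ sin φ₂ + cos φ₁ cos φ₂ cos Δλ = (-0.4016)(-0.5567) + (0.9158)(0.8307)(0.9934) = 0.97929,
so c = arccos(0.97929) = 0.20386 rad.
Distance = R·c = 6371 × 0.2039 ≈ 1299 km.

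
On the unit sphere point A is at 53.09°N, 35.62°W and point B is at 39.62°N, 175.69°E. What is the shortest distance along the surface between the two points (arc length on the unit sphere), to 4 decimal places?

In radians: φ₁ = 0.9266, φ₂ = 0.6915, Δλ = -148.690° = -2.5951 rad.
cos c = sin φ₁ sin φ₂ + cos φ₁ cos φ₂ cos Δλ = (0.7996)(0.6377) + (0.6006)(0.7703)(-0.8544) = 0.11465,
so c = arccos(0.11465) = 1.45589 rad.
On the unit sphere the arc length equals the central angle: 1.4559.

1.4559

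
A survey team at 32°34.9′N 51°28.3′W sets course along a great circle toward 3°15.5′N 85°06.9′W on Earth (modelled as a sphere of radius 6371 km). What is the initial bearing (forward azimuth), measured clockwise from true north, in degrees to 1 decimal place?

234.1°

Δλ = -33.643° = -0.5872 rad.
y = sin Δλ · cos φ₂ = (-0.5540)(0.9984) = -0.5531
x = cos φ₁ sin φ₂ − sin φ₁ cos φ₂ cos Δλ = (0.8426)(0.0568) − (0.5385)(0.9984)(0.8325) = -0.3997
θ = atan2(y, x) = -125.85°; adding 360° gives 234.1°.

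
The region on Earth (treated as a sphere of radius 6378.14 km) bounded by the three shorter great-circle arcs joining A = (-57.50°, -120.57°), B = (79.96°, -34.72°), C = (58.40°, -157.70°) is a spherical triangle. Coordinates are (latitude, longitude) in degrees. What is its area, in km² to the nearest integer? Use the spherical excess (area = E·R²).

47515616 km²

Side lengths (central angles): a = 0.6617, b = 2.0873, c = 2.5387 rad; semiperimeter s = 2.6439.
By l'Huilier's theorem, tan(E/4) = √[tan(s/2) tan((s−a)/2) tan((s−b)/2) tan((s−c)/2)], giving spherical excess E = 1.1680 rad.
Area = E·R² = 1.1680 × (6378.14)² ≈ 47515616 km².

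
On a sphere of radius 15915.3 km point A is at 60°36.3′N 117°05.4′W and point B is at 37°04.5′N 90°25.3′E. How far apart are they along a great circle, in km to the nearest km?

22153 km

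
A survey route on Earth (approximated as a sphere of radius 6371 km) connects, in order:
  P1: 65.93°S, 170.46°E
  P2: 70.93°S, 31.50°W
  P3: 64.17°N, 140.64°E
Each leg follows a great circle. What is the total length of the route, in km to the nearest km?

23900 km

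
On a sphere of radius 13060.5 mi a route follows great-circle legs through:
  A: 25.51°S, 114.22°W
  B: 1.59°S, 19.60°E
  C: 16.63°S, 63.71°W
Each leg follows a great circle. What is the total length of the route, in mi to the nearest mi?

Leg A→B: central angle 2.2303 rad, distance 29128.5 mi.
Leg B→C: central angle 1.4510 rad, distance 18950.6 mi.
Total: 29128.5 + 18950.6 ≈ 48079 mi.

48079 mi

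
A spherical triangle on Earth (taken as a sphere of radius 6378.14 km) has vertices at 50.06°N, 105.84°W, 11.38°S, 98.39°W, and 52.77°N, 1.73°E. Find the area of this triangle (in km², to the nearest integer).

26927380 km²

Side lengths (central angles): a = 1.8352, b = 1.0550, c = 1.0784 rad; semiperimeter s = 1.9843.
By l'Huilier's theorem, tan(E/4) = √[tan(s/2) tan((s−a)/2) tan((s−b)/2) tan((s−c)/2)], giving spherical excess E = 0.6619 rad.
Area = E·R² = 0.6619 × (6378.14)² ≈ 26927380 km².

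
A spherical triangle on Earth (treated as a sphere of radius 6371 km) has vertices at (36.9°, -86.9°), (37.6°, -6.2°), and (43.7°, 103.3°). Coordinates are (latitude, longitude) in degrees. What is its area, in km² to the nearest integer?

Side lengths (central angles): a = 1.3384, b = 1.7256, c = 1.0829 rad; semiperimeter s = 2.0735.
By l'Huilier's theorem, tan(E/4) = √[tan(s/2) tan((s−a)/2) tan((s−b)/2) tan((s−c)/2)], giving spherical excess E = 0.9746 rad.
Area = E·R² = 0.9746 × (6371)² ≈ 39557355 km².

39557355 km²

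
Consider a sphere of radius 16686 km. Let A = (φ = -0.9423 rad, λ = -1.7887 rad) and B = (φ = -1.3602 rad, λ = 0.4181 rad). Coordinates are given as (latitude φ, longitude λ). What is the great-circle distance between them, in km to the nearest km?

12845 km

Let φ₁ = -0.9423 rad, φ₂ = -1.3602 rad, and Δλ = 2.2068 rad.
Haversine: a = sin²(Δφ/2) + cos φ₁ cos φ₂ sin²(Δλ/2) = 0.0430 + (0.5879)(0.2090)(0.7970) = 0.14098.
Central angle c = 2·arcsin(√a) = 0.76982 rad.
Distance = R·c = 16686 × 0.7698 ≈ 12845 km.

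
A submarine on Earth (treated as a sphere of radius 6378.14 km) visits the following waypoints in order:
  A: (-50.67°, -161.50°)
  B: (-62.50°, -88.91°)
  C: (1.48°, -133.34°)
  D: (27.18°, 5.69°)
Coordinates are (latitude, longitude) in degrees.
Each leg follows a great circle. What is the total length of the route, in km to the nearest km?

Leg A→B: central angle 0.6862 rad, distance 4376.5 km.
Leg B→C: central angle 1.2591 rad, distance 8030.4 km.
Leg C→D: central angle 2.2912 rad, distance 14613.3 km.
Total: 4376.5 + 8030.4 + 14613.3 ≈ 27020 km.

27020 km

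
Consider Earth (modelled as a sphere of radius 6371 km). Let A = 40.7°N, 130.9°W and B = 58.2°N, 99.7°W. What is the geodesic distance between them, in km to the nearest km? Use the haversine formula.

In radians: φ₁ = 0.7103, φ₂ = 1.0158, Δλ = 31.200° = 0.5445 rad.
Haversine: a = sin²(Δφ/2) + cos φ₁ cos φ₂ sin²(Δλ/2) = 0.0231 + (0.7581)(0.5270)(0.0723) = 0.05203.
Central angle c = 2·arcsin(√a) = 0.46027 rad.
Distance = R·c = 6371 × 0.4603 ≈ 2932 km.

2932 km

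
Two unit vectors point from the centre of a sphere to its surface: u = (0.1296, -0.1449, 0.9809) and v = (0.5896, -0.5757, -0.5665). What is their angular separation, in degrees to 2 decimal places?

u·v = -0.3958; |u| = 1.0000, |v| = 1.0000.
cos θ = (u·v)/(|u||v|) = -0.3959, so θ = 113.32°.

113.32°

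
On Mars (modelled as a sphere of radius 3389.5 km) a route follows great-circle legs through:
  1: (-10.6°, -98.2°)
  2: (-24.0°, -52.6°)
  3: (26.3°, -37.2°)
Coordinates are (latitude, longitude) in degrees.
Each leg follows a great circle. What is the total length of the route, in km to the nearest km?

Leg 1→2: central angle 0.7911 rad, distance 2681.3 km.
Leg 2→3: central angle 0.9155 rad, distance 3103.2 km.
Total: 2681.3 + 3103.2 ≈ 5785 km.

5785 km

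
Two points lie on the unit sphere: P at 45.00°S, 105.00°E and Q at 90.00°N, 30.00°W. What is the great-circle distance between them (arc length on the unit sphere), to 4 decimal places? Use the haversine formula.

2.3562

With latitudes φ₁ = -45.000°, φ₂ = 90.000° and longitude difference Δλ = -135.000°:
Haversine: a = sin²(Δφ/2) + cos φ₁ cos φ₂ sin²(Δλ/2) = 0.8536 + (0.7071)(0.0000)(0.8536) = 0.85355.
Central angle c = 2·arcsin(√a) = 2.35619 rad.
On the unit sphere the arc length equals the central angle: 2.3562.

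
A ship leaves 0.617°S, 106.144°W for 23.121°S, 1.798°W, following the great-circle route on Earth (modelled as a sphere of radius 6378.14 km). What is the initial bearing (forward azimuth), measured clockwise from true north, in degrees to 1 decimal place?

With φ₁ = -0.0108, φ₂ = -0.4035, Δλ = 1.8212 rad, the forward-azimuth formula gives
θ = atan2( sin Δλ cos φ₂ , cos φ₁ sin φ₂ − sin φ₁ cos φ₂ cos Δλ ) = atan2(0.8910, -0.3951) = 113.91°.
So the initial bearing is 113.9°.

113.9°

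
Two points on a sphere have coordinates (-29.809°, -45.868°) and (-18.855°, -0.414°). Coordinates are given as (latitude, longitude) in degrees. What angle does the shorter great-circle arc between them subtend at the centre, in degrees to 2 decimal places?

Let φ₁ = -0.5203 rad, φ₂ = -0.3291 rad, and Δλ = 0.7933 rad.
cos c = sin φ₁ sin φ₂ + cos φ₁ cos φ₂ cos Δλ = (-0.4971)(-0.3232) + (0.8677)(0.9463)(0.7015) = 0.73666,
so c = arccos(0.73666) = 0.74268 rad.
So the angular separation is 42.55°.

42.55°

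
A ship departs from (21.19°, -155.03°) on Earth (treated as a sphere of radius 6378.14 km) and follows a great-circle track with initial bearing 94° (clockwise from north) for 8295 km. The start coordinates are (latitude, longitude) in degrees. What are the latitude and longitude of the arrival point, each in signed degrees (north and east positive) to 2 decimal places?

1.94°, -80.90°

Angular distance δ = d/R = 8295/6378.14 = 1.30054 rad; initial bearing θ = 1.6406 rad.
sin φ₂ = sin φ₁ cos δ + cos φ₁ sin δ cos θ = (0.3615)(0.2670) + (0.9324)(0.9637)(-0.0698) = 0.0338, so φ₂ = 1.94°.
Δλ = atan2(sin θ sin δ cos φ₁, cos δ − sin φ₁ sin φ₂) = atan2(0.8964, 0.2548) = 74.134°.
λ₂ = -155.030° + 74.134° = -80.90°.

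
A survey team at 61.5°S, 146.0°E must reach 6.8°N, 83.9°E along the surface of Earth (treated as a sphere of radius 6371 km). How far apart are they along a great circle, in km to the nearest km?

9256 km

With latitudes φ₁ = -61.500°, φ₂ = 6.800° and longitude difference Δλ = -62.100°:
cos c = sin φ₁ sin φ₂ + cos φ₁ cos φ₂ cos Δλ = (-0.8788)(0.1184) + (0.4772)(0.9930)(0.4679) = 0.11765,
so c = arccos(0.11765) = 1.45287 rad.
Distance = R·c = 6371 × 1.4529 ≈ 9256 km.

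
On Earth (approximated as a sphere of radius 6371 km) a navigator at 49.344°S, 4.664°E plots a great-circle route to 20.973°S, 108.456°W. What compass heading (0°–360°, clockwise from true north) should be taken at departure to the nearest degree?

Δλ = -113.120° = -1.9743 rad.
y = sin Δλ · cos φ₂ = (-0.9197)(0.9337) = -0.8588
x = cos φ₁ sin φ₂ − sin φ₁ cos φ₂ cos Δλ = (0.6515)(-0.3579) − (-0.7586)(0.9337)(-0.3927) = -0.5113
θ = atan2(y, x) = -120.77°; adding 360° gives 239°.

239°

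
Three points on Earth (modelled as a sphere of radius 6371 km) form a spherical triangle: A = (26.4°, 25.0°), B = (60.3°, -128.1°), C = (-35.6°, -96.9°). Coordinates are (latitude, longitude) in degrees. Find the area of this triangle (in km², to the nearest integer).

Side lengths (central angles): a = 1.7326, b = 2.2701, c = 1.5803 rad; semiperimeter s = 2.7915.
By l'Huilier's theorem, tan(E/4) = √[tan(s/2) tan((s−a)/2) tan((s−b)/2) tan((s−c)/2)], giving spherical excess E = 2.6541 rad.
Area = E·R² = 2.6541 × (6371)² ≈ 107730282 km².

107730282 km²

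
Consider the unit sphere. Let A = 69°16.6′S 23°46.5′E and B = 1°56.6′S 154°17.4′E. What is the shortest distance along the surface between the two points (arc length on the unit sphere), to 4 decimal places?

In radians: φ₁ = -1.2091, φ₂ = -0.0339, Δλ = 130.515° = 2.2779 rad.
cos c = sin φ₁ sin φ₂ + cos φ₁ cos φ₂ cos Δλ = (-0.9353)(-0.0339) + (0.3539)(0.9994)(-0.6496) = -0.19803,
so c = arccos(-0.19803) = 1.77015 rad.
On the unit sphere the arc length equals the central angle: 1.7701.

1.7701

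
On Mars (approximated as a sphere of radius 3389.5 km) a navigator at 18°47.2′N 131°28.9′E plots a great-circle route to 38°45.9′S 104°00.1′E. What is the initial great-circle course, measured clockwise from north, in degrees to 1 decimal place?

With φ₁ = 0.3279, φ₂ = -0.6766, Δλ = -0.4796 rad, the forward-azimuth formula gives
θ = atan2( sin Δλ cos φ₂ , cos φ₁ sin φ₂ − sin φ₁ cos φ₂ cos Δλ ) = atan2(-0.3598, -0.8155) = -156.19°.
Adding 360° brings this into [0°, 360°): 203.8°.

203.8°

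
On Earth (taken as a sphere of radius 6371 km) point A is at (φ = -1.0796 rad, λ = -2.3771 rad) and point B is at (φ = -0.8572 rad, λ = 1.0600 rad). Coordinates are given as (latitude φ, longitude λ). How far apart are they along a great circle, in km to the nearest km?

With latitudes φ₁ = -61.857°, φ₂ = -49.114° and longitude difference Δλ = -163.069°:
cos c = sin φ₁ sin φ₂ + cos φ₁ cos φ₂ cos Δλ = (-0.8818)(-0.7560) + (0.4717)(0.6546)(-0.9567) = 0.37127,
so c = arccos(0.37127) = 1.19042 rad.
Distance = R·c = 6371 × 1.1904 ≈ 7584 km.

7584 km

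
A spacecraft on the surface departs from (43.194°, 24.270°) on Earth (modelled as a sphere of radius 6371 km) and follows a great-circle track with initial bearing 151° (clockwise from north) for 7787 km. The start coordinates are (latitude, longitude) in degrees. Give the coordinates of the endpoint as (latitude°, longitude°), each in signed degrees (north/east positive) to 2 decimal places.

Angular distance δ = d/R = 7787/6371 = 1.22226 rad; initial bearing θ = 2.6354 rad.
sin φ₂ = sin φ₁ cos δ + cos φ₁ sin δ cos θ = (0.6845)(0.3415) + (0.7290)(0.9399)(-0.8746) = -0.3655, so φ₂ = -21.44°.
Δλ = atan2(sin θ sin δ cos φ₁, cos δ − sin φ₁ sin φ₂) = atan2(0.3322, 0.5917) = 29.310°.
λ₂ = 24.270° + 29.310° = 53.58°.

-21.44°, 53.58°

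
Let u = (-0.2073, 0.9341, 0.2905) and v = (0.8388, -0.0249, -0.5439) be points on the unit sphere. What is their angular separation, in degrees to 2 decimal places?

u·v = -0.3551; |u| = 1.0000, |v| = 1.0000.
cos θ = (u·v)/(|u||v|) = -0.3552, so θ = 110.80°.

110.80°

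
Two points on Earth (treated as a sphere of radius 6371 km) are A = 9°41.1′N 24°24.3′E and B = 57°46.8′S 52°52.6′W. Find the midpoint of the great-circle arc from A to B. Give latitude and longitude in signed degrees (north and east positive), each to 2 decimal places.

-29.06°, -0.84°

Central angle δ = 1.5974 rad. Interpolating on the sphere with fraction f = 0.5:
P = [sin((1−f)δ)·A + sin(fδ)·B] / sin δ = 0.7167·A + 0.7167·B in Cartesian coordinates,
giving P = (0.8740, -0.0128, -0.4858), i.e. latitude -29.06°, longitude -0.84°.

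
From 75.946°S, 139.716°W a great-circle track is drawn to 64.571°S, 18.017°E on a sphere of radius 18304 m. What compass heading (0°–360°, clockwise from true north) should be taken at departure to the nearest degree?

165°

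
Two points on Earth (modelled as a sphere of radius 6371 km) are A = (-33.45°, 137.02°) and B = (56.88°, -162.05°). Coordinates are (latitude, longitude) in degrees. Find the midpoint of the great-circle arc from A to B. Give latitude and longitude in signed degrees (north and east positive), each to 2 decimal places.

Central angle δ = 1.8133 rad. Interpolating on the sphere with fraction f = 0.5:
P = [sin((1−f)δ)·A + sin(fδ)·B] / sin δ = 0.8112·A + 0.8112·B in Cartesian coordinates,
giving P = (-0.9168, 0.3248, 0.2323), i.e. latitude 13.43°, longitude 160.49°.

13.43°, 160.49°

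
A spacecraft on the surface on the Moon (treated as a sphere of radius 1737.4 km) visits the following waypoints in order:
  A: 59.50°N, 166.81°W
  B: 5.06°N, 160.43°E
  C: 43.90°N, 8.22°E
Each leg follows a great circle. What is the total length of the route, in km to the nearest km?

5608 km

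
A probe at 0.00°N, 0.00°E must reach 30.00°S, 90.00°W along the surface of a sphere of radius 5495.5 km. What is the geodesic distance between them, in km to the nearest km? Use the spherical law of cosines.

8632 km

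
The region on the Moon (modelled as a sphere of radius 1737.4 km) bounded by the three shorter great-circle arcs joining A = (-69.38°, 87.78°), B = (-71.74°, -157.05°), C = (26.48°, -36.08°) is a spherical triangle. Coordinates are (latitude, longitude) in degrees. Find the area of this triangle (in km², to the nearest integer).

Side lengths (central angles): a = 2.1746, b = 2.2055, c = 0.5700 rad; semiperimeter s = 2.4751.
By l'Huilier's theorem, tan(E/4) = √[tan(s/2) tan((s−a)/2) tan((s−b)/2) tan((s−c)/2)], giving spherical excess E = 1.1243 rad.
Area = E·R² = 1.1243 × (1737.4)² ≈ 3393872 km².

3393872 km²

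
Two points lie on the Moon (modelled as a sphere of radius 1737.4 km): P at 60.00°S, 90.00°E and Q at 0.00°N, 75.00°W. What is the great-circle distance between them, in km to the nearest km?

3605 km

Let φ₁ = -1.0472 rad, φ₂ = 0.0000 rad, and Δλ = -2.8798 rad.
Haversine: a = sin²(Δφ/2) + cos φ₁ cos φ₂ sin²(Δλ/2) = 0.2500 + (0.5000)(1.0000)(0.9830) = 0.74148.
Central angle c = 2·arcsin(√a) = 2.07483 rad.
Distance = R·c = 1737.4 × 2.0748 ≈ 3605 km.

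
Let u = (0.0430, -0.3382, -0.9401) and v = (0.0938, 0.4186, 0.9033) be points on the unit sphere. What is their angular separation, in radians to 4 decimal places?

2.9785 rad

u·v = -0.9867; |u| = 1.0000, |v| = 1.0000.
cos θ = (u·v)/(|u||v|) = -0.9867, so θ = 2.9785 rad.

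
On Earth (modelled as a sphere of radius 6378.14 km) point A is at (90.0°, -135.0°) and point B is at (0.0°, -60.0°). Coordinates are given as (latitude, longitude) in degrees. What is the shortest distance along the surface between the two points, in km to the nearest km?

In radians: φ₁ = 1.5708, φ₂ = 0.0000, Δλ = 75.000° = 1.3090 rad.
cos c = sin φ₁ sin φ₂ + cos φ₁ cos φ₂ cos Δλ = (1.0000)(0.0000) + (0.0000)(1.0000)(0.2588) = 0.00000,
so c = arccos(0.00000) = 1.57080 rad.
Distance = R·c = 6378.14 × 1.5708 ≈ 10019 km.

10019 km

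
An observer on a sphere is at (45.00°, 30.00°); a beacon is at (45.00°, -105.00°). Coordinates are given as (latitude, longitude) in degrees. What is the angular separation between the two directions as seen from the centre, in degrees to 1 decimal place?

Let φ₁ = 0.7854 rad, φ₂ = 0.7854 rad, and Δλ = -2.3562 rad.
Haversine: a = sin²(Δφ/2) + cos φ₁ cos φ₂ sin²(Δλ/2) = 0.0000 + (0.7071)(0.7071)(0.8536) = 0.42678.
Central angle c = 2·arcsin(√a) = 1.42382 rad.
So the angular separation is 81.6°.

81.6°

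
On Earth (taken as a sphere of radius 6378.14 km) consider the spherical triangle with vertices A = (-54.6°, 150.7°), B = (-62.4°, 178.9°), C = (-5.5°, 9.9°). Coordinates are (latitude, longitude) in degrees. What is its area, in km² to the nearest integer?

17266870 km²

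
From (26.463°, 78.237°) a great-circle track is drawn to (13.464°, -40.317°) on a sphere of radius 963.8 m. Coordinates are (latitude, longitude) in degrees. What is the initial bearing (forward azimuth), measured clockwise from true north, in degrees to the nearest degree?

296°

With φ₁ = 0.4619, φ₂ = 0.2350, Δλ = -2.0692 rad, the forward-azimuth formula gives
θ = atan2( sin Δλ cos φ₂ , cos φ₁ sin φ₂ − sin φ₁ cos φ₂ cos Δλ ) = atan2(-0.8542, 0.4156) = -64.06°.
Adding 360° brings this into [0°, 360°): 296°.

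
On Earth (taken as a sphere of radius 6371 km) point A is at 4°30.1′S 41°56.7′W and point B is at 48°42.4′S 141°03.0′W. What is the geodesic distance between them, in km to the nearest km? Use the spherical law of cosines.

10295 km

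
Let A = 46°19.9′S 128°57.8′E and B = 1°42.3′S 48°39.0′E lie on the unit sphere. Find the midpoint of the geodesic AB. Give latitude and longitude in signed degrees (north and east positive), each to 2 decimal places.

-29.95°, 80.03°

Central angle δ = 1.4327 rad. Interpolating on the sphere with fraction f = 0.5:
P = [sin((1−f)δ)·A + sin(fδ)·B] / sin δ = 0.6629·A + 0.6629·B in Cartesian coordinates,
giving P = (0.1499, 0.8534, -0.4993), i.e. latitude -29.95°, longitude 80.03°.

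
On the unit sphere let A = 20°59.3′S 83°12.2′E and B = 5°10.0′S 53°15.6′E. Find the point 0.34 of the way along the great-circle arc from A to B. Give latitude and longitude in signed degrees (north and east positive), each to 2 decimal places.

-16.04°, 72.55°

The central angle between A and B is δ = 0.5772 rad.
With f = 0.34, the slerp weights are sin((1−f)δ)/sin δ = 0.6814 and sin(fδ)/sin δ = 0.3573.
Weighted sum of the unit vectors: (0.6814)·(0.1105,0.9271,-0.3582) + (0.3573)·(0.5958,0.7981,-0.0901) = (0.2882, 0.9169, -0.2762).
Converting back: φ = atan2(z, √(x²+y²)) = -16.04°, λ = atan2(y, x) = 72.55°.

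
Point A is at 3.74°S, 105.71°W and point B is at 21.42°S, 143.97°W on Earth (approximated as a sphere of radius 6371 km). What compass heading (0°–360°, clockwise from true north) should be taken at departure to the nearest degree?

241°

Δλ = -38.260° = -0.6678 rad.
y = sin Δλ · cos φ₂ = (-0.6192)(0.9309) = -0.5765
x = cos φ₁ sin φ₂ − sin φ₁ cos φ₂ cos Δλ = (0.9979)(-0.3652) − (-0.0652)(0.9309)(0.7852) = -0.3167
θ = atan2(y, x) = -118.79°; adding 360° gives 241°.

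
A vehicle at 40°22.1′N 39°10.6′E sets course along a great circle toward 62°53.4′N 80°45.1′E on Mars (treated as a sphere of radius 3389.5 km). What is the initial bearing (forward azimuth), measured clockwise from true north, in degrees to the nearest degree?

Δλ = 41.575° = 0.7256 rad.
y = sin Δλ · cos φ₂ = (0.6636)(0.4557) = 0.3024
x = cos φ₁ sin φ₂ − sin φ₁ cos φ₂ cos Δλ = (0.7619)(0.8901) − (0.6477)(0.4557)(0.7481) = 0.4574
θ = atan2(y, x) = 33.47°, so the bearing is 33°.

33°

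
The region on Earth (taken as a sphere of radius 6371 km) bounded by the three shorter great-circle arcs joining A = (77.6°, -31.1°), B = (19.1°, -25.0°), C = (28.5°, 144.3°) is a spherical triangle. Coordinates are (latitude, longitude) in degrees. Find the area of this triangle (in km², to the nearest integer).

Side lengths (central angles): a = 2.2914, b = 1.2892, c = 1.0224 rad; semiperimeter s = 2.3015.
By l'Huilier's theorem, tan(E/4) = √[tan(s/2) tan((s−a)/2) tan((s−b)/2) tan((s−c)/2)], giving spherical excess E = 0.2720 rad.
Area = E·R² = 0.2720 × (6371)² ≈ 11040524 km².

11040524 km²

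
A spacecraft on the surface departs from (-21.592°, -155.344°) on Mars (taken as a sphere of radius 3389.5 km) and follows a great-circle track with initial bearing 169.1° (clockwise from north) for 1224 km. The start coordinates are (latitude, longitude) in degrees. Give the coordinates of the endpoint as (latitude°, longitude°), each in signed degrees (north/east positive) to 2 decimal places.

Angular distance δ = d/R = 1224/3389.5 = 0.36112 rad; initial bearing θ = 2.9514 rad.
sin φ₂ = sin φ₁ cos δ + cos φ₁ sin δ cos θ = (-0.3680)(0.9355) + (0.9298)(0.3533)(-0.9820) = -0.6669, so φ₂ = -41.83°.
Δλ = atan2(sin θ sin δ cos φ₁, cos δ − sin φ₁ sin φ₂) = atan2(0.0621, 0.6901) = 5.144°.
λ₂ = -155.344° + 5.144° = -150.20°.

-41.83°, -150.20°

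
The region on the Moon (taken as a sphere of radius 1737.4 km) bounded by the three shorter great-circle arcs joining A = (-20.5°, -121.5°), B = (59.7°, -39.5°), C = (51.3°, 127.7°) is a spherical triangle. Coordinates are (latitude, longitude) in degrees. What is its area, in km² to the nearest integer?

Side lengths (central angles): a = 1.1959, b = 2.0729, c = 1.8097 rad; semiperimeter s = 2.5392.
By l'Huilier's theorem, tan(E/4) = √[tan(s/2) tan((s−a)/2) tan((s−b)/2) tan((s−c)/2)], giving spherical excess E = 1.7957 rad.
Area = E·R² = 1.7957 × (1737.4)² ≈ 5420567 km².

5420567 km²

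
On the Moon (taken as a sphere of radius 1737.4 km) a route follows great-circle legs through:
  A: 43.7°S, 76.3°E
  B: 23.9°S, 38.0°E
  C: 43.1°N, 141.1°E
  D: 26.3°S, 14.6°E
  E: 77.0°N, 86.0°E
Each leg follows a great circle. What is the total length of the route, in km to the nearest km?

12060 km

Leg A→B: central angle 0.6458 rad, distance 1122.0 km.
Leg B→C: central angle 2.0132 rad, distance 3497.8 km.
Leg C→D: central angle 2.3352 rad, distance 4057.2 km.
Leg D→E: central angle 1.9470 rad, distance 3382.7 km.
Total: 1122.0 + 3497.8 + 4057.2 + 3382.7 ≈ 12060 km.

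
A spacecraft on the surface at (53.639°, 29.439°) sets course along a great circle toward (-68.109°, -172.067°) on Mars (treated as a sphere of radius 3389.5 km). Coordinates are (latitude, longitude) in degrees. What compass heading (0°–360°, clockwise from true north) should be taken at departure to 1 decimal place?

153.2°

With φ₁ = 0.9362, φ₂ = -1.1887, Δλ = 2.7662 rad, the forward-azimuth formula gives
θ = atan2( sin Δλ cos φ₂ , cos φ₁ sin φ₂ − sin φ₁ cos φ₂ cos Δλ ) = atan2(0.1367, -0.2708) = 153.22°.
So the initial bearing is 153.2°.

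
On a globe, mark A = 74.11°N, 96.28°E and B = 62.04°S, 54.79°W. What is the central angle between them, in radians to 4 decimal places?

2.8646 rad

With latitudes φ₁ = 74.110°, φ₂ = -62.040° and longitude difference Δλ = -151.070°:
cos c = sin φ₁ sin φ₂ + cos φ₁ cos φ₂ cos Δλ = (0.9618)(-0.8833) + (0.2738)(0.4689)(-0.8752) = -0.96187,
so c = arccos(-0.96187) = 2.86457 rad.
So the angular separation is 2.8646 rad.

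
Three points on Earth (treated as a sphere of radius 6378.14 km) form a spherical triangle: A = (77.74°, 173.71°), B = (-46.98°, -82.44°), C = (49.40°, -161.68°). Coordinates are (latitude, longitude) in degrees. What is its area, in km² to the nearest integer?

Side lengths (central angles): a = 2.0626, b = 0.5205, c = 2.4175 rad; semiperimeter s = 2.5003.
By l'Huilier's theorem, tan(E/4) = √[tan(s/2) tan((s−a)/2) tan((s−b)/2) tan((s−c)/2)], giving spherical excess E = 0.8108 rad.
Area = E·R² = 0.8108 × (6378.14)² ≈ 32985068 km².

32985068 km²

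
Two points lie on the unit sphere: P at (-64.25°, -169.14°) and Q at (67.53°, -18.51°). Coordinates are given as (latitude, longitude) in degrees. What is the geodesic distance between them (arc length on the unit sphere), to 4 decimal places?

Let φ₁ = -1.1214 rad, φ₂ = 1.1786 rad, and Δλ = 2.6290 rad.
cos c = sin φ₁ sin φ₂ + cos φ₁ cos φ₂ cos Δλ = (-0.9007)(0.9241) + (0.4344)(0.3822)(-0.8715) = -0.97702,
so c = arccos(-0.97702) = 2.92680 rad.
On the unit sphere the arc length equals the central angle: 2.9268.

2.9268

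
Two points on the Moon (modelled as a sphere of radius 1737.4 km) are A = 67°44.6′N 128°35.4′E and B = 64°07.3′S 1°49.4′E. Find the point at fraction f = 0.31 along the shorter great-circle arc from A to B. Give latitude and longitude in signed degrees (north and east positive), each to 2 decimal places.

31.78°, 69.63°

The central angle between A and B is δ = 2.7697 rad.
With f = 0.31, the slerp weights are sin((1−f)δ)/sin δ = 2.5941 and sin(fδ)/sin δ = 2.0830.
Weighted sum of the unit vectors: (2.5941)·(-0.2362,0.2960,0.9255) + (2.0830)·(0.4362,0.0139,-0.8997) = (0.2958, 0.7969, 0.5267).
Converting back: φ = atan2(z, √(x²+y²)) = 31.78°, λ = atan2(y, x) = 69.63°.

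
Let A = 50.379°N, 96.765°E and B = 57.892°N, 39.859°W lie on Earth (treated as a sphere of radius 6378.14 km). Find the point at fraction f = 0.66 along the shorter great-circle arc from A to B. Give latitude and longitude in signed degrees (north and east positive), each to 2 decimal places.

73.95°, 1.59°

Central angle δ = 1.1526 rad. Interpolating on the sphere with fraction f = 0.66:
P = [sin((1−f)δ)·A + sin(fδ)·B] / sin δ = 0.4180·A + 0.7545·B in Cartesian coordinates,
giving P = (0.2764, 0.0077, 0.9610), i.e. latitude 73.95°, longitude 1.59°.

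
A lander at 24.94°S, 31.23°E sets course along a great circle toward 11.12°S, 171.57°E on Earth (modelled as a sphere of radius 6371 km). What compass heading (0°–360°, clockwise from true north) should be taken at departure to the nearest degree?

With φ₁ = -0.4353, φ₂ = -0.1941, Δλ = 2.4494 rad, the forward-azimuth formula gives
θ = atan2( sin Δλ cos φ₂ , cos φ₁ sin φ₂ − sin φ₁ cos φ₂ cos Δλ ) = atan2(0.6262, -0.4934) = 128.23°.
So the initial bearing is 128°.

128°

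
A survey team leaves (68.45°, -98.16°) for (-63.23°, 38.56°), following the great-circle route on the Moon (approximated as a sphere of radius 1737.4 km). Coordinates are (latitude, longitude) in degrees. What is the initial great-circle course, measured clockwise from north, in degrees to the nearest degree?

With φ₁ = 1.1947, φ₂ = -1.1036, Δλ = 2.3862 rad, the forward-azimuth formula gives
θ = atan2( sin Δλ cos φ₂ , cos φ₁ sin φ₂ − sin φ₁ cos φ₂ cos Δλ ) = atan2(0.3088, -0.0230) = 94.25°.
So the initial bearing is 94°.

94°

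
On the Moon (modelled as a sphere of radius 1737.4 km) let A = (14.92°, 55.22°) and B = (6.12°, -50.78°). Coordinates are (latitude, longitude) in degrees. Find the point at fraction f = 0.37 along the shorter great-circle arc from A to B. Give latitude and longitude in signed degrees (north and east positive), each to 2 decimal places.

Central angle δ = 1.8105 rad. Interpolating on the sphere with fraction f = 0.37:
P = [sin((1−f)δ)·A + sin(fδ)·B] / sin δ = 0.9356·A + 0.6392·B in Cartesian coordinates,
giving P = (0.9175, 0.2502, 0.3090), i.e. latitude 18.00°, longitude 15.25°.

18.00°, 15.25°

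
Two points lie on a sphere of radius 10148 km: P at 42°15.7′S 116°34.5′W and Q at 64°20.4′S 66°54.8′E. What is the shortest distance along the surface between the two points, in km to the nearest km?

12994 km

In radians: φ₁ = -0.7376, φ₂ = -1.1229, Δλ = -176.512° = -3.0807 rad.
Haversine: a = sin²(Δφ/2) + cos φ₁ cos φ₂ sin²(Δλ/2) = 0.0367 + (0.7401)(0.4330)(0.9991) = 0.35684.
Central angle c = 2·arcsin(√a) = 1.28042 rad.
Distance = R·c = 10148 × 1.2804 ≈ 12994 km.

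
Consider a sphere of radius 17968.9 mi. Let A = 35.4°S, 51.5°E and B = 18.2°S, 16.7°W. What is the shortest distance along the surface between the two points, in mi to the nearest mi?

In radians: φ₁ = -0.6178, φ₂ = -0.3176, Δλ = -68.200° = -1.1903 rad.
Haversine: a = sin²(Δφ/2) + cos φ₁ cos φ₂ sin²(Δλ/2) = 0.0224 + (0.8151)(0.9500)(0.3143) = 0.26575.
Central angle c = 2·arcsin(√a) = 1.08321 rad.
Distance = R·c = 17968.9 × 1.0832 ≈ 19464 mi.

19464 mi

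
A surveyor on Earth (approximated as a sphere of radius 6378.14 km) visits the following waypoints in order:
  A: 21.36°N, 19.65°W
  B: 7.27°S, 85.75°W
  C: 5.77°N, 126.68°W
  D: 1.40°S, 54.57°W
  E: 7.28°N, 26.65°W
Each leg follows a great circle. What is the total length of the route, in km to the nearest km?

23961 km

Leg A→B: central angle 1.2364 rad, distance 7886.0 km.
Leg B→C: central angle 0.7482 rad, distance 4772.1 km.
Leg C→D: central angle 1.2629 rad, distance 8054.7 km.
Leg D→E: central angle 0.5092 rad, distance 3247.9 km.
Total: 7886.0 + 4772.1 + 8054.7 + 3247.9 ≈ 23961 km.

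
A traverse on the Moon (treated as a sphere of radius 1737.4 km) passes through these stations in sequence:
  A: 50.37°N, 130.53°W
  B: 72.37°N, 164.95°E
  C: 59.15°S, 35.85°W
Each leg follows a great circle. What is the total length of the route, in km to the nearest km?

Leg A→B: central angle 0.6144 rad, distance 1067.5 km.
Leg B→C: central angle 2.8701 rad, distance 4986.5 km.
Total: 1067.5 + 4986.5 ≈ 6054 km.

6054 km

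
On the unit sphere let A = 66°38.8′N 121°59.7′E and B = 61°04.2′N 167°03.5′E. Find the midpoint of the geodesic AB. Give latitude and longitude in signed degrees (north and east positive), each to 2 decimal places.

65.60°, 146.88°

The central angle between A and B is δ = 0.3512 rad.
With f = 0.5, the slerp weights are sin((1−f)δ)/sin δ = 0.5078 and sin(fδ)/sin δ = 0.5078.
Weighted sum of the unit vectors: (0.5078)·(-0.2100,0.3362,0.9181) + (0.5078)·(-0.4715,0.1083,0.8752) = (-0.3461, 0.2257, 0.9107).
Converting back: φ = atan2(z, √(x²+y²)) = 65.60°, λ = atan2(y, x) = 146.88°.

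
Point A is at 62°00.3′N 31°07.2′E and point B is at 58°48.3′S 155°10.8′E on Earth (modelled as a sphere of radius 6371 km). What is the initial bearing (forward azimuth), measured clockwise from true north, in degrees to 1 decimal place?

108.7°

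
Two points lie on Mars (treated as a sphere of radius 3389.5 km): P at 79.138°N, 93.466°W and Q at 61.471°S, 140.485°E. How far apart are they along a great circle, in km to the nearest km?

With latitudes φ₁ = 79.138°, φ₂ = -61.471° and longitude difference Δλ = -126.049°:
cos c = sin φ₁ sin φ₂ + cos φ₁ cos φ₂ cos Δλ = (0.9821)(-0.8786) + (0.1884)(0.4776)(-0.5885) = -0.91580,
so c = arccos(-0.91580) = 2.72829 rad.
Distance = R·c = 3389.5 × 2.7283 ≈ 9248 km.

9248 km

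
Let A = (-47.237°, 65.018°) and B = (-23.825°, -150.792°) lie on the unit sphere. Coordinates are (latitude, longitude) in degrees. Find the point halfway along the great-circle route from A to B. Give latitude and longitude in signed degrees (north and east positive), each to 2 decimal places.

The central angle between A and B is δ = 1.7794 rad.
With f = 0.5, the slerp weights are sin((1−f)δ)/sin δ = 0.7941 and sin(fδ)/sin δ = 0.7941.
Weighted sum of the unit vectors: (0.7941)·(0.2868,0.6154,-0.7342) + (0.7941)·(-0.7985,-0.4464,-0.4039) = (-0.4064, 0.1342, -0.9038).
Converting back: φ = atan2(z, √(x²+y²)) = -64.66°, λ = atan2(y, x) = 161.72°.

-64.66°, 161.72°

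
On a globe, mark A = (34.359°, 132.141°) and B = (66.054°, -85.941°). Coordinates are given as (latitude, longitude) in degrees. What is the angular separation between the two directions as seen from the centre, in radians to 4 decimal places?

1.3160 rad

Let φ₁ = 0.5997 rad, φ₂ = 1.1529 rad, and Δλ = 2.4769 rad.
cos c = sin φ₁ sin φ₂ + cos φ₁ cos φ₂ cos Δλ = (0.5644)(0.9139) + (0.8255)(0.4059)(-0.7871) = 0.25207,
so c = arccos(0.25207) = 1.31598 rad.
So the angular separation is 1.3160 rad.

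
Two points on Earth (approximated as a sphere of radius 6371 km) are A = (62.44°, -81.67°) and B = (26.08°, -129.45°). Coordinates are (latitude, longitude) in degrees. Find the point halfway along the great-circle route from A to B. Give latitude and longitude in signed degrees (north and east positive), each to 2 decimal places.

The central angle between A and B is δ = 0.8379 rad.
With f = 0.5, the slerp weights are sin((1−f)δ)/sin δ = 0.5473 and sin(fδ)/sin δ = 0.5473.
Weighted sum of the unit vectors: (0.5473)·(0.0670,-0.4578,0.8865) + (0.5473)·(-0.5707,-0.6936,0.4396) = (-0.2757, -0.6302, 0.7259).
Converting back: φ = atan2(z, √(x²+y²)) = 46.54°, λ = atan2(y, x) = -113.63°.

46.54°, -113.63°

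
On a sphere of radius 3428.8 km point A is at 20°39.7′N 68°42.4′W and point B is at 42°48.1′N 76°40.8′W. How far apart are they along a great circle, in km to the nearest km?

With latitudes φ₁ = 20.662°, φ₂ = 42.802° and longitude difference Δλ = -7.973°:
cos c = sin φ₁ sin φ₂ + cos φ₁ cos φ₂ cos Δλ = (0.3528)(0.6795) + (0.9357)(0.7337)(0.9903) = 0.91963,
so c = arccos(0.91963) = 0.40366 rad.
Distance = R·c = 3428.8 × 0.4037 ≈ 1384 km.

1384 km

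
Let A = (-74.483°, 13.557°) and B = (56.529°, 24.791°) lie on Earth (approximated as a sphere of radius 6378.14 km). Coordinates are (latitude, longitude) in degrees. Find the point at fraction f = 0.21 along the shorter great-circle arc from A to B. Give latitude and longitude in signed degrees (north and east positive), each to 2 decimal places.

The central angle between A and B is δ = 2.2903 rad.
With f = 0.21, the slerp weights are sin((1−f)δ)/sin δ = 1.2919 and sin(fδ)/sin δ = 0.6151.
Weighted sum of the unit vectors: (1.2919)·(0.2601,0.0627,-0.9636) + (0.6151)·(0.5007,0.2313,0.8342) = (0.6440, 0.2233, -0.7317).
Converting back: φ = atan2(z, √(x²+y²)) = -47.03°, λ = atan2(y, x) = 19.12°.

-47.03°, 19.12°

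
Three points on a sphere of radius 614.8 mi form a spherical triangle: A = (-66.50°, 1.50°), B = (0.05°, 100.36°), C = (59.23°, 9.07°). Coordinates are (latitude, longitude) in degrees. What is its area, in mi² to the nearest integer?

885195 mi²

Side lengths (central angles): a = 1.5816, b = 2.1966, c = 1.6331 rad; semiperimeter s = 2.7056.
By l'Huilier's theorem, tan(E/4) = √[tan(s/2) tan((s−a)/2) tan((s−b)/2) tan((s−c)/2)], giving spherical excess E = 2.3419 rad.
Area = E·R² = 2.3419 × (614.8)² ≈ 885195 mi².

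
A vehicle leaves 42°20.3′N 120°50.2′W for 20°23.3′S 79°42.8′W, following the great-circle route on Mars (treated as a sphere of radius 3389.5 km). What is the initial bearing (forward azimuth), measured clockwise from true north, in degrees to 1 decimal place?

139.9°

With φ₁ = 0.7389, φ₂ = -0.3558, Δλ = 0.7177 rad, the forward-azimuth formula gives
θ = atan2( sin Δλ cos φ₂ , cos φ₁ sin φ₂ − sin φ₁ cos φ₂ cos Δλ ) = atan2(0.6165, -0.7331) = 139.94°.
So the initial bearing is 139.9°.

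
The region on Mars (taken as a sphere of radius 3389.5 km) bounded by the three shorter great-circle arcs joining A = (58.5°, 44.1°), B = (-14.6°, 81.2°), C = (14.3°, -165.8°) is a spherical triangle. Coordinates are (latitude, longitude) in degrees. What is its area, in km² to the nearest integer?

23551882 km²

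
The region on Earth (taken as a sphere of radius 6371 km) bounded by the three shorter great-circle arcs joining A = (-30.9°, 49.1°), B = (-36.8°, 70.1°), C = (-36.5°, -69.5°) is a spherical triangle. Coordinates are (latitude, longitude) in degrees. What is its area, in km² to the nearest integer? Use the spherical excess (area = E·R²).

Side lengths (central angles): a = 1.7051, b = 1.5955, c = 0.3205 rad; semiperimeter s = 1.8106.
By l'Huilier's theorem, tan(E/4) = √[tan(s/2) tan((s−a)/2) tan((s−b)/2) tan((s−c)/2)], giving spherical excess E = 0.3266 rad.
Area = E·R² = 0.3266 × (6371)² ≈ 13255652 km².

13255652 km²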